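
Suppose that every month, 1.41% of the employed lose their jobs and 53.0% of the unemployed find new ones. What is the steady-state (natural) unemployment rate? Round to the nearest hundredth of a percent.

At steady state the flows balance: s·E = f·U, so U/(E+U) = s/(s+f).
u* = 1.41 / (1.41 + 53.0) = 1.41 / 54.41 = 2.59%.

Steady-state unemployment rate ≈ 2.59%.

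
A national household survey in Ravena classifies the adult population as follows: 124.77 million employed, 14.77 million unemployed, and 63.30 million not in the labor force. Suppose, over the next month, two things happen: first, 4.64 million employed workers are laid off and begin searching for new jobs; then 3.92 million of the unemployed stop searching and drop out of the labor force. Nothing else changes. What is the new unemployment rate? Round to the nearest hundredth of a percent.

New unemployment rate ≈ 11.42%.

Initially, labor force = 124.77 + 14.77 = 139.54 million, so u = 14.77/139.54 = 10.58%.
After the first change, employed falls and unemployed rises by 4.64; labor force unchanged → E = 120.13, U = 19.41, labor force = 139.54 million.
After the second change, unemployed and labor force both fall by 3.92 → E = 120.13, U = 15.49, labor force = 135.62 million.
New unemployment rate = 15.49 / 135.62 = 11.42%.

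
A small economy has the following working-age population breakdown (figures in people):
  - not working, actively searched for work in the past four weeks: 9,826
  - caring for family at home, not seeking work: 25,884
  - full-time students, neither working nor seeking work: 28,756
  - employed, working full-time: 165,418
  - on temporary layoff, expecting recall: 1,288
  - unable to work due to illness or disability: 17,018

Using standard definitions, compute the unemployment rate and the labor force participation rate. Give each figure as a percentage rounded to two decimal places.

Employed = 165,418.
Unemployed = 9,826 + 1,288 = 11,114 (jobless and actively searching, or on temporary layoff).
Labor force = 165,418 + 11,114 = 176,532.
Not in labor force = 25,884 + 28,756 + 17,018 = 71,658 (those not working and not actively searching are outside the labor force).
Civilian working-age population = 176,532 + 71,658 = 248,190.
Unemployment rate = 11,114 / 176,532 = 6.30%.
Labor force participation rate = 176,532 / 248,190 = 71.13%.

Unemployment rate ≈ 6.30%; labor force participation rate ≈ 71.13%.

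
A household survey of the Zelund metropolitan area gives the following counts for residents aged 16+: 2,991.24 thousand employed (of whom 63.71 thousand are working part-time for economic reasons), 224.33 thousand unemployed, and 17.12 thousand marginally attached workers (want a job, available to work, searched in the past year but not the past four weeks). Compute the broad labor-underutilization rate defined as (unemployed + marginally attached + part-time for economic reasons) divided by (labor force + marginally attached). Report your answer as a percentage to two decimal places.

Labor force = 2,991.24 + 224.33 = 3,215.57 thousand.
Numerator = 224.33 + 17.12 + 63.71 = 305.16 thousand.
Denominator = 3,215.57 + 17.12 = 3,232.69 thousand.
Broad rate = 305.16 / 3,232.69 = 9.44%.

Broad underutilization rate ≈ 9.44%.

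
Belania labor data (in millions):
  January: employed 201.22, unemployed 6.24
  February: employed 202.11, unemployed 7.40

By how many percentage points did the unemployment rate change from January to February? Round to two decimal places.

January: labor force = 201.22 + 6.24 = 207.46; u = 6.24/207.46 = 3.01%.
February: labor force = 202.11 + 7.40 = 209.51; u = 7.40/209.51 = 3.53%.
Change = 3.53% − 3.01% = +0.52 pp.

The unemployment rate changed by +0.52 percentage points.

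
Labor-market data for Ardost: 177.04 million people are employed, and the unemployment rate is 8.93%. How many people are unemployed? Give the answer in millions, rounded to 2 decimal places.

About 17.36 million are unemployed.

Let U be the number unemployed. The labor force is E + U, and U/(E+U) = 0.0893.
So U = 0.0893 × 177.04 / (1 − 0.0893) = 15.8097 / 0.9107 ≈ 17.36 million.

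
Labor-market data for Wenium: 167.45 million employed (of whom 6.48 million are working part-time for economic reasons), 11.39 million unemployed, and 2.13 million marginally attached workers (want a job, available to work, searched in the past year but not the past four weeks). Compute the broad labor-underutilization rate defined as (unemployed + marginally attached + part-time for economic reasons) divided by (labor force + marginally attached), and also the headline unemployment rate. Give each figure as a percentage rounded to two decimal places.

Labor force = 167.45 + 11.39 = 178.84 million.
Numerator = 11.39 + 2.13 + 6.48 = 20.00 million.
Denominator = 178.84 + 2.13 = 180.97 million.
Broad rate = 20.00 / 180.97 = 11.05%.
Headline unemployment rate = 11.39 / 178.84 = 6.37%.

Broad underutilization rate ≈ 11.05%; headline unemployment rate ≈ 6.37%.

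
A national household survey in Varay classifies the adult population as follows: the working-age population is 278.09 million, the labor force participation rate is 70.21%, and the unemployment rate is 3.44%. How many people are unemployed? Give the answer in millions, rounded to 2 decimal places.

Labor force = 0.7021 × 278.09 = 195.25 million.
Unemployed = 0.0344 × 195.25 ≈ 6.72 million.

About 6.72 million are unemployed.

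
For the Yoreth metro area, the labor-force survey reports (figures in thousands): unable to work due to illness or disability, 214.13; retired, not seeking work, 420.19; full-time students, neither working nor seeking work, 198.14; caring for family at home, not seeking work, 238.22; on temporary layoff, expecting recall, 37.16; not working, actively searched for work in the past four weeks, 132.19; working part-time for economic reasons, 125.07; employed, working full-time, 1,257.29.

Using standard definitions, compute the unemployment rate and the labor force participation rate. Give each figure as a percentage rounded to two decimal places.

Unemployment rate ≈ 10.91%; labor force participation rate ≈ 59.17%.

Employed = 125.07 + 1,257.29 = 1,382.36 thousand (anyone who worked, including part-time for economic reasons, counts as employed).
Unemployed = 37.16 + 132.19 = 169.35 thousand (jobless and actively searching, or on temporary layoff).
Labor force = 1,382.36 + 169.35 = 1,551.71 thousand.
Not in labor force = 214.13 + 420.19 + 198.14 + 238.22 = 1,070.68 thousand (those not working and not actively searching are outside the labor force).
Civilian working-age population = 1,551.71 + 1,070.68 = 2,622.39 thousand.
Unemployment rate = 169.35 / 1,551.71 = 10.91%.
Labor force participation rate = 1,551.71 / 2,622.39 = 59.17%.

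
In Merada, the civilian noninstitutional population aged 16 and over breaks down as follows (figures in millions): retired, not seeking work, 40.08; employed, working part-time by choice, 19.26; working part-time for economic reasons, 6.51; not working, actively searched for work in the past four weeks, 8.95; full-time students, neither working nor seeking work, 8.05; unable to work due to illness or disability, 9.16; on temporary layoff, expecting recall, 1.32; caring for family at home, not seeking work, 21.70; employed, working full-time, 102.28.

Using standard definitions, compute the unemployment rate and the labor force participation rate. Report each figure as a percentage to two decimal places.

Unemployment rate ≈ 7.42%; labor force participation rate ≈ 63.65%.

Employed = 19.26 + 6.51 + 102.28 = 128.05 million (anyone who worked, including part-time for economic reasons, counts as employed).
Unemployed = 8.95 + 1.32 = 10.27 million (jobless and actively searching, or on temporary layoff).
Labor force = 128.05 + 10.27 = 138.32 million.
Not in labor force = 40.08 + 8.05 + 9.16 + 21.70 = 78.99 million (those not working and not actively searching are outside the labor force).
Civilian working-age population = 138.32 + 78.99 = 217.31 million.
Unemployment rate = 10.27 / 138.32 = 7.42%.
Labor force participation rate = 138.32 / 217.31 = 63.65%.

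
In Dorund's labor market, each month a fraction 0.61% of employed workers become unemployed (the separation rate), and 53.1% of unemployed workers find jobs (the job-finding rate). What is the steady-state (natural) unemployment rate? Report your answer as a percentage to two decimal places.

At steady state the flows balance: s·E = f·U, so U/(E+U) = s/(s+f).
u* = 0.61 / (0.61 + 53.1) = 0.61 / 53.71 = 1.14%.

Steady-state unemployment rate ≈ 1.14%.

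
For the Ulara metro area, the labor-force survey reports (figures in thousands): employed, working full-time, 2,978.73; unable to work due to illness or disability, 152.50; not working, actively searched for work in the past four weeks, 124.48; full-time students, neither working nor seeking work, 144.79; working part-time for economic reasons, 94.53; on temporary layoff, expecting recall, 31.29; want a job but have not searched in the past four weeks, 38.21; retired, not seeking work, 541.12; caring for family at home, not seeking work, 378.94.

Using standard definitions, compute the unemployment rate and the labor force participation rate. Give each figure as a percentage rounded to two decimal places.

Unemployment rate ≈ 4.82%; labor force participation rate ≈ 72.00%.

Employed = 2,978.73 + 94.53 = 3,073.26 thousand (anyone who worked, including part-time for economic reasons, counts as employed).
Unemployed = 124.48 + 31.29 = 155.77 thousand (jobless and actively searching, or on temporary layoff).
Labor force = 3,073.26 + 155.77 = 3,229.03 thousand.
Not in labor force = 152.50 + 144.79 + 38.21 + 541.12 + 378.94 = 1,255.56 thousand (those not working and not actively searching are outside the labor force — including those who want a job but have given up searching).
Civilian working-age population = 3,229.03 + 1,255.56 = 4,484.59 thousand.
Unemployment rate = 155.77 / 3,229.03 = 4.82%.
Labor force participation rate = 3,229.03 / 4,484.59 = 72.00%.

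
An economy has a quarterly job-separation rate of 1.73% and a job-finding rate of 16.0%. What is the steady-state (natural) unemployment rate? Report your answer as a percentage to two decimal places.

At steady state the flows balance: s·E = f·U, so U/(E+U) = s/(s+f).
u* = 1.73 / (1.73 + 16.0) = 1.73 / 17.73 = 9.76%.

Steady-state unemployment rate ≈ 9.76%.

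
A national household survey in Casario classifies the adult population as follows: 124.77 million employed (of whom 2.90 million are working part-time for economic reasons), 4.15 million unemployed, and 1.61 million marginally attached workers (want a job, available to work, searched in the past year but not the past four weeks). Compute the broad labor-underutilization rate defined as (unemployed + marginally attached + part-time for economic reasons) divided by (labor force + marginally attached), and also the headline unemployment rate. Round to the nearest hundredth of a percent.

Broad underutilization rate ≈ 6.63%; headline unemployment rate ≈ 3.22%.

Labor force = 124.77 + 4.15 = 128.92 million.
Numerator = 4.15 + 1.61 + 2.90 = 8.66 million.
Denominator = 128.92 + 1.61 = 130.53 million.
Broad rate = 8.66 / 130.53 = 6.63%.
Headline unemployment rate = 4.15 / 128.92 = 3.22%.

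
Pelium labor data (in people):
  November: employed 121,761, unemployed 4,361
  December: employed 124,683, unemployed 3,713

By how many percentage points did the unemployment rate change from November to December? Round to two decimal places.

The unemployment rate changed by −0.57 percentage points.

November: labor force = 121,761 + 4,361 = 126,122; u = 4,361/126,122 = 3.46%.
December: labor force = 124,683 + 3,713 = 128,396; u = 3,713/128,396 = 2.89%.
Change = 2.89% − 3.46% = −0.57 pp.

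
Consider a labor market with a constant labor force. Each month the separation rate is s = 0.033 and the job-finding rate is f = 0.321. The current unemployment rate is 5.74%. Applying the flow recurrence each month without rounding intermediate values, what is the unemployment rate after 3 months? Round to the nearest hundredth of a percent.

Unemployment rate after three months ≈ 8.36%.

With a fixed labor force, u_{t+1} = u_t + s·(1−u_t) − f·u_t = u_t·(1−s−f) + s.
Here 1−s−f = 0.646 and s = 0.033.
u_1 = 0.057400 × 0.646 + 0.033 = 0.070080.
u_2 = 0.070080 × 0.646 + 0.033 = 0.078272.
u_3 = 0.078272 × 0.646 + 0.033 = 0.083564.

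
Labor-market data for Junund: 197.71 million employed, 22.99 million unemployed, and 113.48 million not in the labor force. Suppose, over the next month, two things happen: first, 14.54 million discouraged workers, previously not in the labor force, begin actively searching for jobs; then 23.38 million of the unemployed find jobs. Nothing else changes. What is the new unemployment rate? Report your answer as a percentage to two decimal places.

New unemployment rate ≈ 6.02%.

Initially, labor force = 197.71 + 22.99 = 220.70 million, so u = 22.99/220.70 = 10.42%.
After the first change, unemployed and labor force both rise by 14.54 → E = 197.71, U = 37.53, labor force = 235.24 million.
After the second change, unemployed falls and employed rises by 23.38; labor force unchanged → E = 221.09, U = 14.15, labor force = 235.24 million.
New unemployment rate = 14.15 / 235.24 = 6.02%.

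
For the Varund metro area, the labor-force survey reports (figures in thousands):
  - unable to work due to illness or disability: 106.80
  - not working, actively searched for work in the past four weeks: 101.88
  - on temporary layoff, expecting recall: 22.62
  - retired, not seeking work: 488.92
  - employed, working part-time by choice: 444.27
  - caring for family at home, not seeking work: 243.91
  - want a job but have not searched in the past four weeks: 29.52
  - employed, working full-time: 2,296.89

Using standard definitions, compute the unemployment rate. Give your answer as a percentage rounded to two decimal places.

Unemployment rate ≈ 4.34%.

Employed = 444.27 + 2,296.89 = 2,741.16 thousand.
Unemployed = 101.88 + 22.62 = 124.50 thousand (jobless and actively searching, or on temporary layoff).
Labor force = 2,741.16 + 124.50 = 2,865.66 thousand.
Unemployment rate = 124.50 / 2,865.66 = 4.34%.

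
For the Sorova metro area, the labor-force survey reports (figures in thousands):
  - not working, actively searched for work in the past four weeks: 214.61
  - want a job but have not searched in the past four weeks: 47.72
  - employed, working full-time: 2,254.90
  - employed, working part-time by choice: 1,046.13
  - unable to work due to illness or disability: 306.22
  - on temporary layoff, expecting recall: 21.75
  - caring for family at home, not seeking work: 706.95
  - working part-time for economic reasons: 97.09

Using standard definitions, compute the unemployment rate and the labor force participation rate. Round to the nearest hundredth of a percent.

Employed = 2,254.90 + 1,046.13 + 97.09 = 3,398.12 thousand (anyone who worked, including part-time for economic reasons, counts as employed).
Unemployed = 214.61 + 21.75 = 236.36 thousand (jobless and actively searching, or on temporary layoff).
Labor force = 3,398.12 + 236.36 = 3,634.48 thousand.
Not in labor force = 47.72 + 306.22 + 706.95 = 1,060.89 thousand (those not working and not actively searching are outside the labor force — including those who want a job but have given up searching).
Civilian working-age population = 3,634.48 + 1,060.89 = 4,695.37 thousand.
Unemployment rate = 236.36 / 3,634.48 = 6.50%.
Labor force participation rate = 3,634.48 / 4,695.37 = 77.41%.

Unemployment rate ≈ 6.50%; labor force participation rate ≈ 77.41%.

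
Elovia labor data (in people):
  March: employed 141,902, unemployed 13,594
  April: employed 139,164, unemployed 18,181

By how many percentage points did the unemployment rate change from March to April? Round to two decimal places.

March: labor force = 141,902 + 13,594 = 155,496; u = 13,594/155,496 = 8.74%.
April: labor force = 139,164 + 18,181 = 157,345; u = 18,181/157,345 = 11.55%.
Change = 11.55% − 8.74% = +2.81 pp.

The unemployment rate changed by +2.81 percentage points.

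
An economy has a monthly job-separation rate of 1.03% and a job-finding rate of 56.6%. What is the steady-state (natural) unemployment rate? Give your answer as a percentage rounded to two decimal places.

Steady-state unemployment rate ≈ 1.79%.

At steady state the flows balance: s·E = f·U, so U/(E+U) = s/(s+f).
u* = 1.03 / (1.03 + 56.6) = 1.03 / 57.63 = 1.79%.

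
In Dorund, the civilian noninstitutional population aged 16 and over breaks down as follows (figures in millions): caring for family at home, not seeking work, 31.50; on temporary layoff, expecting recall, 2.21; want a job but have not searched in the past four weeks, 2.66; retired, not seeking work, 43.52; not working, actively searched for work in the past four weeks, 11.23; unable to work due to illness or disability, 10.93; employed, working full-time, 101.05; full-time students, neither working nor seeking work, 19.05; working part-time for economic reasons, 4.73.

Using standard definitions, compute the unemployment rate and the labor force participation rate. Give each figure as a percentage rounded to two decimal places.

Unemployment rate ≈ 11.27%; labor force participation rate ≈ 52.55%.

Employed = 101.05 + 4.73 = 105.78 million (anyone who worked, including part-time for economic reasons, counts as employed).
Unemployed = 2.21 + 11.23 = 13.44 million (jobless and actively searching, or on temporary layoff).
Labor force = 105.78 + 13.44 = 119.22 million.
Not in labor force = 31.50 + 2.66 + 43.52 + 10.93 + 19.05 = 107.66 million (those not working and not actively searching are outside the labor force — including those who want a job but have given up searching).
Civilian working-age population = 119.22 + 107.66 = 226.88 million.
Unemployment rate = 13.44 / 119.22 = 11.27%.
Labor force participation rate = 119.22 / 226.88 = 52.55%.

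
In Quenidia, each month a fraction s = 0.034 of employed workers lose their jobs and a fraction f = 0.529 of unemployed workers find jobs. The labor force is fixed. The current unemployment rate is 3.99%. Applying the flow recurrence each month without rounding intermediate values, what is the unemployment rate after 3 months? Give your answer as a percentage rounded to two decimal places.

Unemployment rate after three months ≈ 5.87%.

With a fixed labor force, u_{t+1} = u_t + s·(1−u_t) − f·u_t = u_t·(1−s−f) + s.
Here 1−s−f = 0.437 and s = 0.034.
u_1 = 0.039900 × 0.437 + 0.034 = 0.051436.
u_2 = 0.051436 × 0.437 + 0.034 = 0.056478.
u_3 = 0.056478 × 0.437 + 0.034 = 0.058681.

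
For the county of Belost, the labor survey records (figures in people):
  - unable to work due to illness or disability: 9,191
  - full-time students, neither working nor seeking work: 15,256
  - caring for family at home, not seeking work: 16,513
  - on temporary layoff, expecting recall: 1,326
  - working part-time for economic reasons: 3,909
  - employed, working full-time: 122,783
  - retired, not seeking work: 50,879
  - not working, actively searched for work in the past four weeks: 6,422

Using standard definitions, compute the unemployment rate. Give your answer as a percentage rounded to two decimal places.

Employed = 3,909 + 122,783 = 126,692 (anyone who worked, including part-time for economic reasons, counts as employed).
Unemployed = 1,326 + 6,422 = 7,748 (jobless and actively searching, or on temporary layoff).
Labor force = 126,692 + 7,748 = 134,440.
Unemployment rate = 7,748 / 134,440 = 5.76%.

Unemployment rate ≈ 5.76%.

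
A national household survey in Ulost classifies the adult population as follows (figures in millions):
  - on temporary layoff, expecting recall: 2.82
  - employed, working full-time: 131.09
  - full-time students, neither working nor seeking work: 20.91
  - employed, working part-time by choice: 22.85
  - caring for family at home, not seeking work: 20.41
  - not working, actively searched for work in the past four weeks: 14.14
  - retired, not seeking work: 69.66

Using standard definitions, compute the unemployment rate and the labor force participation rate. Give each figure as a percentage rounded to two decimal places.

Employed = 131.09 + 22.85 = 153.94 million.
Unemployed = 2.82 + 14.14 = 16.96 million (jobless and actively searching, or on temporary layoff).
Labor force = 153.94 + 16.96 = 170.90 million.
Not in labor force = 20.91 + 20.41 + 69.66 = 110.98 million (those not working and not actively searching are outside the labor force).
Civilian working-age population = 170.90 + 110.98 = 281.88 million.
Unemployment rate = 16.96 / 170.90 = 9.92%.
Labor force participation rate = 170.90 / 281.88 = 60.63%.

Unemployment rate ≈ 9.92%; labor force participation rate ≈ 60.63%.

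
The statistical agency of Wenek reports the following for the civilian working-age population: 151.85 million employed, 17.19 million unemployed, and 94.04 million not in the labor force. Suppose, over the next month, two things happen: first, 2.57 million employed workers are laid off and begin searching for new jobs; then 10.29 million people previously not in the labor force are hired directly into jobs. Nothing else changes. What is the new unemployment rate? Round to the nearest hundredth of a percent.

New unemployment rate ≈ 11.02%.

Initially, labor force = 151.85 + 17.19 = 169.04 million, so u = 17.19/169.04 = 10.17%.
After the first change, employed falls and unemployed rises by 2.57; labor force unchanged → E = 149.28, U = 19.76, labor force = 169.04 million.
After the second change, employed and labor force both rise by 10.29; unemployed unchanged → E = 159.57, U = 19.76, labor force = 179.33 million.
New unemployment rate = 19.76 / 179.33 = 11.02%.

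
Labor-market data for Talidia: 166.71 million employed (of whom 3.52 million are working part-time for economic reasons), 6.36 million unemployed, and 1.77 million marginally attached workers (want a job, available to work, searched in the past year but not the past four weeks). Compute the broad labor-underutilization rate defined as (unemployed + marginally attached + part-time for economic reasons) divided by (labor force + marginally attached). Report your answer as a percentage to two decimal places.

Labor force = 166.71 + 6.36 = 173.07 million.
Numerator = 6.36 + 1.77 + 3.52 = 11.65 million.
Denominator = 173.07 + 1.77 = 174.84 million.
Broad rate = 11.65 / 174.84 = 6.66%.

Broad underutilization rate ≈ 6.66%.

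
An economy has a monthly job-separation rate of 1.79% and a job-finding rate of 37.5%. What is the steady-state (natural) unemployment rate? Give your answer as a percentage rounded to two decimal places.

Steady-state unemployment rate ≈ 4.56%.

At steady state the flows balance: s·E = f·U, so U/(E+U) = s/(s+f).
u* = 1.79 / (1.79 + 37.5) = 1.79 / 39.29 = 4.56%.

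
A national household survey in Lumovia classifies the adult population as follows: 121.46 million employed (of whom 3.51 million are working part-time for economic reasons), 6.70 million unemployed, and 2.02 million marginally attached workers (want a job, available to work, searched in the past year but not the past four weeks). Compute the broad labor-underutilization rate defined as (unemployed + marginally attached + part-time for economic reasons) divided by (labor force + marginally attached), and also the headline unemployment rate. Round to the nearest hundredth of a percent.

Broad underutilization rate ≈ 9.39%; headline unemployment rate ≈ 5.23%.

Labor force = 121.46 + 6.70 = 128.16 million.
Numerator = 6.70 + 2.02 + 3.51 = 12.23 million.
Denominator = 128.16 + 2.02 = 130.18 million.
Broad rate = 12.23 / 130.18 = 9.39%.
Headline unemployment rate = 6.70 / 128.16 = 5.23%.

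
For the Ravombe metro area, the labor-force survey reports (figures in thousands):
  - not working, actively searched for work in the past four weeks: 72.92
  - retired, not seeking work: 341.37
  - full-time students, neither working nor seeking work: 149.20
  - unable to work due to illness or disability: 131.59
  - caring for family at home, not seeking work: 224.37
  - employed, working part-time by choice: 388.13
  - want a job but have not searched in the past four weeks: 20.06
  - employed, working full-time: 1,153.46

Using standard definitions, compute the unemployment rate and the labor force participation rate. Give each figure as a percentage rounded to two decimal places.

Employed = 388.13 + 1,153.46 = 1,541.59 thousand.
Unemployed = 72.92 thousand.
Labor force = 1,541.59 + 72.92 = 1,614.51 thousand.
Not in labor force = 341.37 + 149.20 + 131.59 + 224.37 + 20.06 = 866.59 thousand (those not working and not actively searching are outside the labor force — including those who want a job but have given up searching).
Civilian working-age population = 1,614.51 + 866.59 = 2,481.10 thousand.
Unemployment rate = 72.92 / 1,614.51 = 4.52%.
Labor force participation rate = 1,614.51 / 2,481.10 = 65.07%.

Unemployment rate ≈ 4.52%; labor force participation rate ≈ 65.07%.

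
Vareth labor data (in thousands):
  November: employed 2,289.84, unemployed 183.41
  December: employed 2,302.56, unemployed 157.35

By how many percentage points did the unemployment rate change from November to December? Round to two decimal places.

November: labor force = 2,289.84 + 183.41 = 2,473.25; u = 183.41/2,473.25 = 7.42%.
December: labor force = 2,302.56 + 157.35 = 2,459.91; u = 157.35/2,459.91 = 6.40%.
Change = 6.40% − 7.42% = −1.02 pp.

The unemployment rate changed by −1.02 percentage points.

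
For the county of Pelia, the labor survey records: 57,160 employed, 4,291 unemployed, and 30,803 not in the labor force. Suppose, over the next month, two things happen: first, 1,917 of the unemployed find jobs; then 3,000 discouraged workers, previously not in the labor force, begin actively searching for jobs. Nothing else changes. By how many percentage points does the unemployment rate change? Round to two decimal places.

The unemployment rate changes by +1.36 percentage points.

Initially, labor force = 57,160 + 4,291 = 61,451, so u = 4,291/61,451 = 6.98%.
After the first change, unemployed falls and employed rises by 1,917; labor force unchanged → E = 59,077, U = 2,374, labor force = 61,451.
After the second change, unemployed and labor force both rise by 3,000 → E = 59,077, U = 5,374, labor force = 64,451.
New unemployment rate = 5,374 / 64,451 = 8.34%.
Change = 8.34% − 6.98% = +1.36 percentage points.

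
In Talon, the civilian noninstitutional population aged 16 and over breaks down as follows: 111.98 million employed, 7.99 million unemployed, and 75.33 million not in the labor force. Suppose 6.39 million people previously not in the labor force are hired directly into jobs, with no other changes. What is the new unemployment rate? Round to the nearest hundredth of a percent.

New unemployment rate ≈ 6.32%.

Initially, labor force = 111.98 + 7.99 = 119.97 million, so u = 7.99/119.97 = 6.66%.
After the change, employed and labor force both rise by 6.39; unemployed unchanged → E = 118.37, U = 7.99, labor force = 126.36 million.
New unemployment rate = 7.99 / 126.36 = 6.32%.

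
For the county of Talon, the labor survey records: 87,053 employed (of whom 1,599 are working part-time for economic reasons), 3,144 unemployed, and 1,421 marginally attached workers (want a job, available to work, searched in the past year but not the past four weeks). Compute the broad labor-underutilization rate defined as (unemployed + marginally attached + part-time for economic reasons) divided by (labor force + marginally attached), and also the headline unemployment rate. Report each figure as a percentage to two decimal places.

Broad underutilization rate ≈ 6.73%; headline unemployment rate ≈ 3.49%.

Labor force = 87,053 + 3,144 = 90,197.
Numerator = 3,144 + 1,421 + 1,599 = 6,164.
Denominator = 90,197 + 1,421 = 91,618.
Broad rate = 6,164 / 91,618 = 6.73%.
Headline unemployment rate = 3,144 / 90,197 = 3.49%.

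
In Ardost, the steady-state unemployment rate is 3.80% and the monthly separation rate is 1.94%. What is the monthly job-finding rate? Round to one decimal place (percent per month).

Job-finding rate ≈ 49.1% per month.

From u* = s/(s+f): f = s·(1−u)/u.
f = 1.94 × (1 − 0.0380) / 0.0380 = 1.8663 / 0.0380 ≈ 49.1% per month.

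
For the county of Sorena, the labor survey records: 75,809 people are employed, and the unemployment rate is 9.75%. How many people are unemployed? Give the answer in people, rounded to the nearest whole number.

Let U be the number unemployed. The labor force is E + U, and U/(E+U) = 0.0975.
So U = 0.0975 × 75,809 / (1 − 0.0975) = 7391.38 / 0.9025 ≈ 8,190.

About 8,190 are unemployed.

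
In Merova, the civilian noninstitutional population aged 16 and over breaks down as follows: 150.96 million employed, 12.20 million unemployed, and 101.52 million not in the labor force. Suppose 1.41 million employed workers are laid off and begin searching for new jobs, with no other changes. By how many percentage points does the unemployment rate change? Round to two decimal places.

Initially, labor force = 150.96 + 12.20 = 163.16 million, so u = 12.20/163.16 = 7.48%.
After the change, employed falls and unemployed rises by 1.41; labor force unchanged → E = 149.55, U = 13.61, labor force = 163.16 million.
New unemployment rate = 13.61 / 163.16 = 8.34%.
Change = 8.34% − 7.48% = +0.86 percentage points.

The unemployment rate changes by +0.86 percentage points.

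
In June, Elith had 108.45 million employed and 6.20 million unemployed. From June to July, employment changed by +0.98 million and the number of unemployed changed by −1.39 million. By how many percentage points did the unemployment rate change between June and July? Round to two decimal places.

The unemployment rate changed by −1.20 percentage points.

June: labor force = 108.45 + 6.20 = 114.65; u = 6.20/114.65 = 5.41%.
July: labor force = 109.43 + 4.81 = 114.24; u = 4.81/114.24 = 4.21%.
Change = 4.21% − 5.41% = −1.20 pp.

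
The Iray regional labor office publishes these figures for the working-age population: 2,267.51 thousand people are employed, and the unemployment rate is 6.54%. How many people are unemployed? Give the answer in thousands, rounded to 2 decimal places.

About 158.67 thousand are unemployed.

Let U be the number unemployed. The labor force is E + U, and U/(E+U) = 0.0654.
So U = 0.0654 × 2,267.51 / (1 − 0.0654) = 148.2952 / 0.9346 ≈ 158.67 thousand.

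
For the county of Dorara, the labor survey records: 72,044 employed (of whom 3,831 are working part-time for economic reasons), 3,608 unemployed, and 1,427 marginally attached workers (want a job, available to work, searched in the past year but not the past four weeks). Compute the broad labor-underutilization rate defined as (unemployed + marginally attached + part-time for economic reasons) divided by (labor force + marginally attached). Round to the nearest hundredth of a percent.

Labor force = 72,044 + 3,608 = 75,652.
Numerator = 3,608 + 1,427 + 3,831 = 8,866.
Denominator = 75,652 + 1,427 = 77,079.
Broad rate = 8,866 / 77,079 = 11.50%.

Broad underutilization rate ≈ 11.50%.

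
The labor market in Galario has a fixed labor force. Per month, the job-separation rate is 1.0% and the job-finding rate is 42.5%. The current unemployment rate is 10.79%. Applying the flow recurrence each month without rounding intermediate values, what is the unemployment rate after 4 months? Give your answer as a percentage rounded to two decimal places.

With a fixed labor force, u_{t+1} = u_t + s·(1−u_t) − f·u_t = u_t·(1−s−f) + s.
Here 1−s−f = 0.565 and s = 0.010.
u_1 = 0.107900 × 0.565 + 0.010 = 0.070963.
u_2 = 0.070963 × 0.565 + 0.010 = 0.050094.
u_3 = 0.050094 × 0.565 + 0.010 = 0.038303.
u_4 = 0.038303 × 0.565 + 0.010 = 0.031641.

Unemployment rate after four months ≈ 3.16%.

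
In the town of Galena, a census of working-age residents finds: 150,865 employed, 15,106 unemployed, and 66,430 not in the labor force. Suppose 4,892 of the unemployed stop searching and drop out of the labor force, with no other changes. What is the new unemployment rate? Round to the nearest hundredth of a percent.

New unemployment rate ≈ 6.34%.

Initially, labor force = 150,865 + 15,106 = 165,971, so u = 15,106/165,971 = 9.10%.
After the change, unemployed and labor force both fall by 4,892 → E = 150,865, U = 10,214, labor force = 161,079.
New unemployment rate = 10,214 / 161,079 = 6.34%.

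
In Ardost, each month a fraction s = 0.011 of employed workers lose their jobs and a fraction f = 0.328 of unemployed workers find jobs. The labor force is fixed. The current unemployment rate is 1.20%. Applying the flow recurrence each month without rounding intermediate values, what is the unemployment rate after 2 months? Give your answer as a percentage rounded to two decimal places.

Unemployment rate after two months ≈ 2.35%.

With a fixed labor force, u_{t+1} = u_t + s·(1−u_t) − f·u_t = u_t·(1−s−f) + s.
Here 1−s−f = 0.661 and s = 0.011.
u_1 = 0.012000 × 0.661 + 0.011 = 0.018932.
u_2 = 0.018932 × 0.661 + 0.011 = 0.023514.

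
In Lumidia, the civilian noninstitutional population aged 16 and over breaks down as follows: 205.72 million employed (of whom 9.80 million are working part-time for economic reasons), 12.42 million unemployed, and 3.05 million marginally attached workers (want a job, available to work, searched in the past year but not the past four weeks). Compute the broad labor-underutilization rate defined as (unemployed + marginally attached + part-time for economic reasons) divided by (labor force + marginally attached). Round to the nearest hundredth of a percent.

Broad underutilization rate ≈ 11.42%.

Labor force = 205.72 + 12.42 = 218.14 million.
Numerator = 12.42 + 3.05 + 9.80 = 25.27 million.
Denominator = 218.14 + 3.05 = 221.19 million.
Broad rate = 25.27 / 221.19 = 11.42%.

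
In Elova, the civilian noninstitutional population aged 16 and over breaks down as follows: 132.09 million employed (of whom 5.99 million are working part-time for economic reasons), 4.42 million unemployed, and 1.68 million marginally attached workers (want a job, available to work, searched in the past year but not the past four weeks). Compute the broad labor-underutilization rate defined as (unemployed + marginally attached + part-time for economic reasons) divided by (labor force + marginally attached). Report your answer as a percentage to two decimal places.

Broad underutilization rate ≈ 8.75%.

Labor force = 132.09 + 4.42 = 136.51 million.
Numerator = 4.42 + 1.68 + 5.99 = 12.09 million.
Denominator = 136.51 + 1.68 = 138.19 million.
Broad rate = 12.09 / 138.19 = 8.75%.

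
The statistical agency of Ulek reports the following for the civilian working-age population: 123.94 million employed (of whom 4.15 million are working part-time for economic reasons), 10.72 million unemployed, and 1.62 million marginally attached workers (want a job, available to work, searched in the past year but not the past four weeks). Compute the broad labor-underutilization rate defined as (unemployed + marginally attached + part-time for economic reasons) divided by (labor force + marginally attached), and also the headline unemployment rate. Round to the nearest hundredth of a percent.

Broad underutilization rate ≈ 12.10%; headline unemployment rate ≈ 7.96%.

Labor force = 123.94 + 10.72 = 134.66 million.
Numerator = 10.72 + 1.62 + 4.15 = 16.49 million.
Denominator = 134.66 + 1.62 = 136.28 million.
Broad rate = 16.49 / 136.28 = 12.10%.
Headline unemployment rate = 10.72 / 134.66 = 7.96%.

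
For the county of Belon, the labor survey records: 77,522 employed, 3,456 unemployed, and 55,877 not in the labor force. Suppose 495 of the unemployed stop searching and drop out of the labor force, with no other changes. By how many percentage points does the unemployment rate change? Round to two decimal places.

The unemployment rate changes by −0.59 percentage points.

Initially, labor force = 77,522 + 3,456 = 80,978, so u = 3,456/80,978 = 4.27%.
After the change, unemployed and labor force both fall by 495 → E = 77,522, U = 2,961, labor force = 80,483.
New unemployment rate = 2,961 / 80,483 = 3.68%.
Change = 3.68% − 4.27% = −0.59 percentage points.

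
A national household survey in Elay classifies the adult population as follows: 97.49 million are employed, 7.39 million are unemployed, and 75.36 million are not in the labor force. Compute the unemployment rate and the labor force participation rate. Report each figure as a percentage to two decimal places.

Unemployment rate ≈ 7.05%; labor force participation rate ≈ 58.19%.

Labor force = employed + unemployed = 97.49 + 7.39 = 104.88 million.
Working-age population = 104.88 + 75.36 = 180.24 million.
Unemployment rate = 7.39 / 104.88 = 7.05%.
Labor force participation rate = 104.88 / 180.24 = 58.19%.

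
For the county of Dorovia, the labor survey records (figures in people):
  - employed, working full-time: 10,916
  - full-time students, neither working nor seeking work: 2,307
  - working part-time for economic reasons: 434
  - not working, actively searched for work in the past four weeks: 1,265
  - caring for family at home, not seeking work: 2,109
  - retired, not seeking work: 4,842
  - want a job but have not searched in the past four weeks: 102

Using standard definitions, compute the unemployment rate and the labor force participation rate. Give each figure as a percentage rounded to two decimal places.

Employed = 10,916 + 434 = 11,350 (anyone who worked, including part-time for economic reasons, counts as employed).
Unemployed = 1,265.
Labor force = 11,350 + 1,265 = 12,615.
Not in labor force = 2,307 + 2,109 + 4,842 + 102 = 9,360 (those not working and not actively searching are outside the labor force — including those who want a job but have given up searching).
Civilian working-age population = 12,615 + 9,360 = 21,975.
Unemployment rate = 1,265 / 12,615 = 10.03%.
Labor force participation rate = 12,615 / 21,975 = 57.41%.

Unemployment rate ≈ 10.03%; labor force participation rate ≈ 57.41%.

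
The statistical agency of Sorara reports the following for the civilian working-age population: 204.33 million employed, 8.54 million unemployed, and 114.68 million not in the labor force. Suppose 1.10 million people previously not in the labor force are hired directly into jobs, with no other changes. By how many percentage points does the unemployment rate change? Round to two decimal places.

The unemployment rate changes by −0.02 percentage points.

Initially, labor force = 204.33 + 8.54 = 212.87 million, so u = 8.54/212.87 = 4.01%.
After the change, employed and labor force both rise by 1.10; unemployed unchanged → E = 205.43, U = 8.54, labor force = 213.97 million.
New unemployment rate = 8.54 / 213.97 = 3.99%.
Change = 3.99% − 4.01% = −0.02 percentage points.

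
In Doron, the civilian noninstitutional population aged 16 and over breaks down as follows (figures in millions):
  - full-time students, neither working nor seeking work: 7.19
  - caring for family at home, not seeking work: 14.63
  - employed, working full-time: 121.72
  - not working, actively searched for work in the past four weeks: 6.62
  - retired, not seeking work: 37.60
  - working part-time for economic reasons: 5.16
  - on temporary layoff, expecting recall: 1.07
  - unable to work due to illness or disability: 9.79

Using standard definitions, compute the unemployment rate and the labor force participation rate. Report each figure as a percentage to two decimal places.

Employed = 121.72 + 5.16 = 126.88 million (anyone who worked, including part-time for economic reasons, counts as employed).
Unemployed = 6.62 + 1.07 = 7.69 million (jobless and actively searching, or on temporary layoff).
Labor force = 126.88 + 7.69 = 134.57 million.
Not in labor force = 7.19 + 14.63 + 37.60 + 9.79 = 69.21 million (those not working and not actively searching are outside the labor force).
Civilian working-age population = 134.57 + 69.21 = 203.78 million.
Unemployment rate = 7.69 / 134.57 = 5.71%.
Labor force participation rate = 134.57 / 203.78 = 66.04%.

Unemployment rate ≈ 5.71%; labor force participation rate ≈ 66.04%.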